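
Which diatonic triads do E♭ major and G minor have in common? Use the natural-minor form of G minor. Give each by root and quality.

E♭, Gm, B♭, Cm

Triads in E♭ major: E♭ major (I), F minor (ii), G minor (iii), A♭ major (IV), B♭ major (V), C minor (vi), D diminished (vii°).
Triads in G minor (natural minor): G minor (i), A diminished (ii°), B♭ major (III), C minor (iv), D minor (v), E♭ major (VI), F major (VII).
Shared triads with their functions: E♭ major (I in E♭ major, VI in G minor); G minor (iii in E♭ major, i in G minor); B♭ major (V in E♭ major, III in G minor); C minor (vi in E♭ major, iv in G minor).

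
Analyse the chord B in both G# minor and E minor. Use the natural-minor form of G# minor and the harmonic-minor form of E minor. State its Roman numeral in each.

III in G# minor; V in E minor

The scale of G# minor (natural minor) is G# A# B C# D# E F#; B is degree 3, and the triad built there (B-D#-F#) is major, so it is III.
The scale of E minor (harmonic minor) is E F# G A B C D#; B is degree 5, and the triad built there (B-D#-F#) is major, so it is V.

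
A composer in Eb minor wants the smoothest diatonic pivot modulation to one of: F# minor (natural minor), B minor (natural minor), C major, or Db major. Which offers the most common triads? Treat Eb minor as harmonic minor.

Triads of Eb minor (harmonic minor): Ebm (i), Fdim (ii°), Gbaug (III+), Abm (iv), Bb (V), Cb (VI), Ddim (vii°).
F# minor (natural minor) shares 0: none.
B minor (natural minor) shares 0: none.
C major shares 0: none.
Db major shares 1: Ebm.
The most common triads (1) are shared with Db major.

Db major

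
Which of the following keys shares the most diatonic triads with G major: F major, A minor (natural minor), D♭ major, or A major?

A minor

Triads of G major: G major (I), A minor (ii), B minor (iii), C major (IV), D major (V), E minor (vi), F♯ diminished (vii°).
F major shares 2: Am, C.
A minor (natural minor) shares 4: G, Am, C, Em.
D♭ major shares 0: none.
A major shares 2: Bm, D.
The most common triads (4) are shared with A minor.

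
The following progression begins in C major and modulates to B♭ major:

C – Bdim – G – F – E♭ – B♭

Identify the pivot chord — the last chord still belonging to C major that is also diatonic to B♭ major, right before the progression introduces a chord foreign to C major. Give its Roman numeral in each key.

Chords diatonic to C major: C, Dm, Em, F, G, Am, Bdim.
Reading the progression, the first chord not in that set is E♭, so the modulation leaves C major there.
The chord immediately before E♭ is F, which is diatonic to both keys: IV in C major and V in B♭ major.

F — IV in C major, V in B♭ major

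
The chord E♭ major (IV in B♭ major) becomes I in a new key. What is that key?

The numeral I denotes a major triad on scale degree 1. With E♭ on degree 1, the tonic of the new key is E♭.
Degree 1 carries a major triad in major keys, so the destination is E♭ major.
Check: the diatonic triads of E♭ major are E♭ (I), Fm (ii), Gm (iii), A♭ (IV), B♭ (V), Cm (vi), Ddim (vii°) — E♭ major is indeed I.

E♭ major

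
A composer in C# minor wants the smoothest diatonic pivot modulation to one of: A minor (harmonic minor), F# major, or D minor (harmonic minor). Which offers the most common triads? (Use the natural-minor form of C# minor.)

F# major

Triads of C# minor (natural minor): C# minor (i), D# diminished (ii°), E major (III), F# minor (iv), G# minor (v), A major (VI), B major (VII).
A minor (harmonic minor) shares 1: E.
F# major shares 2: G#m, B.
D minor (harmonic minor) shares 1: A.
The most common triads (2) are shared with F# major.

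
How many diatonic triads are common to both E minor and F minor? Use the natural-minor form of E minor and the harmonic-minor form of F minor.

Diatonic triads of E minor (natural minor): Em (i), F♯dim (ii°), G (III), Am (iv), Bm (v), C (VI), D (VII).
Diatonic triads of F minor (harmonic minor): Fm (i), Gdim (ii°), A♭aug (III+), B♭m (iv), C (V), D♭ (VI), Edim (vii°).
Matching root and quality in both lists: C.
That gives 1 common triad.

1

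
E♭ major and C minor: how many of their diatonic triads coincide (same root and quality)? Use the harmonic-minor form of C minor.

4

Diatonic triads of E♭ major: E♭ major (I), F minor (ii), G minor (iii), A♭ major (IV), B♭ major (V), C minor (vi), D diminished (vii°).
Diatonic triads of C minor (harmonic minor): C minor (i), D diminished (ii°), E♭ augmented (III+), F minor (iv), G major (V), A♭ major (VI), B diminished (vii°).
Matching root and quality in both lists: F minor, A♭ major, C minor, D diminished.
That gives 4 common triads.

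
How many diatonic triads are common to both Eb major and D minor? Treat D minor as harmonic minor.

2

Diatonic triads of Eb major: Eb (I), Fm (ii), Gm (iii), Ab (IV), Bb (V), Cm (vi), Ddim (vii°).
Diatonic triads of D minor (harmonic minor): Dm (i), Edim (ii°), Faug (III+), Gm (iv), A (V), Bb (VI), C#dim (vii°).
Matching root and quality in both lists: Gm, Bb.
That gives 2 common triads.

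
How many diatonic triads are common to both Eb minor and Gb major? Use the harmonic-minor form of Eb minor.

Diatonic triads of Eb minor (harmonic minor): Ebm (i), Fdim (ii°), Gbaug (III+), Abm (iv), Bb (V), Cb (VI), Ddim (vii°).
Diatonic triads of Gb major: Gb (I), Abm (ii), Bbm (iii), Cb (IV), Db (V), Ebm (vi), Fdim (vii°).
Matching root and quality in both lists: Ebm, Fdim, Abm, Cb.
That gives 4 common triads.

4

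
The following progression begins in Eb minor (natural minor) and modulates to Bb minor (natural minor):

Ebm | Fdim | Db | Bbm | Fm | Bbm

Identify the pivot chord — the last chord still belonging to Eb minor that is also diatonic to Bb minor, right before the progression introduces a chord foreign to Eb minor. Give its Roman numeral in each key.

Chords diatonic to Eb minor: Ebm, Fdim, Gb, Abm, Bbm, Cb, Db.
Reading the progression, the first chord not in that set is Fm, so the modulation leaves Eb minor there.
The chord immediately before Fm is Bbm, which is diatonic to both keys: v in Eb minor and i in Bb minor.

Bbm — v in Eb minor, i in Bb minor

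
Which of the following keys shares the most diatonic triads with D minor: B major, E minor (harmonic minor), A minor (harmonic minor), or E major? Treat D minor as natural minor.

A minor

Triads of D minor (natural minor): D minor (i), E diminished (ii°), F major (III), G minor (iv), A minor (v), Bb major (VI), C major (VII).
B major shares 0: none.
E minor (harmonic minor) shares 2: Am, C.
A minor (harmonic minor) shares 3: Dm, F, Am.
E major shares 0: none.
The most common triads (3) are shared with A minor.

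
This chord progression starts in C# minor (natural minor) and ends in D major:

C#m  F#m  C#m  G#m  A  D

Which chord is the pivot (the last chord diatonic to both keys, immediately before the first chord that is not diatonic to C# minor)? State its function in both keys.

Chords diatonic to C# minor: C#m, D#dim, E, F#m, G#m, A, B.
Reading the progression, the first chord not in that set is D, so the modulation leaves C# minor there.
The chord immediately before D is A, which is diatonic to both keys: VI in C# minor and V in D major.

A — VI in C# minor, V in D major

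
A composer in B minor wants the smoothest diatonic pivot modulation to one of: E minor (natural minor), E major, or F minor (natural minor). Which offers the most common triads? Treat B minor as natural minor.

Triads of B minor (natural minor): B minor (i), C# diminished (ii°), D major (III), E minor (iv), F# minor (v), G major (VI), A major (VII).
E minor (natural minor) shares 4: Bm, D, Em, G.
E major shares 2: F#m, A.
F minor (natural minor) shares 0: none.
The most common triads (4) are shared with E minor.

E minor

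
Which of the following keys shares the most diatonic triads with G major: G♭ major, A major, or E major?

Triads of G major: G major (I), A minor (ii), B minor (iii), C major (IV), D major (V), E minor (vi), F♯ diminished (vii°).
G♭ major shares 0: none.
A major shares 2: Bm, D.
E major shares 0: none.
The most common triads (2) are shared with A major.

A major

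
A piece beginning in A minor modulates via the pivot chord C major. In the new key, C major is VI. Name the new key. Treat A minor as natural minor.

The numeral VI denotes a major triad on scale degree 6. With C on degree 6, the tonic of the new key is E.
Degree 6 carries a major triad in minor keys, so the destination is E minor.
Check: the diatonic triads of E minor (natural minor) are Em (i), F#dim (ii°), G (III), Am (iv), Bm (v), C (VI), D (VII) — C major is indeed VI.

E minor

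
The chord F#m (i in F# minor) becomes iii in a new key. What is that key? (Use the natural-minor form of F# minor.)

The numeral iii denotes a minor triad on scale degree 3. With F# on degree 3, the tonic of the new key is D.
Degree 3 carries a minor triad in major keys, so the destination is D major.
Check: the diatonic triads of D major are D (I), Em (ii), F#m (iii), G (IV), A (V), Bm (vi), C#dim (vii°) — F#m is indeed iii.

D major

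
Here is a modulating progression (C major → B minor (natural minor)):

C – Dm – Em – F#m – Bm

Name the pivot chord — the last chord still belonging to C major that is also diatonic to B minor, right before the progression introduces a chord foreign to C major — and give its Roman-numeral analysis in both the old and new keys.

Chords diatonic to C major: C, Dm, Em, F, G, Am, Bdim.
Reading the progression, the first chord not in that set is F#m, so the modulation leaves C major there.
The chord immediately before F#m is Em, which is diatonic to both keys: iii in C major and iv in B minor.

Em — iii in C major, iv in B minor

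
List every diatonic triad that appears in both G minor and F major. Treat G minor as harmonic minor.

Triads in G minor (harmonic minor): Gm (i), Adim (ii°), Bbaug (III+), Cm (iv), D (V), Eb (VI), F#dim (vii°).
Triads in F major: F (I), Gm (ii), Am (iii), Bb (IV), C (V), Dm (vi), Edim (vii°).
Shared triads with their functions: Gm (i in G minor, ii in F major).

Gm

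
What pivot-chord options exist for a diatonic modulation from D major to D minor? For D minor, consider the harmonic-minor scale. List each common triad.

Triads in D major: D (I), Em (ii), F#m (iii), G (IV), A (V), Bm (vi), C#dim (vii°).
Triads in D minor (harmonic minor): Dm (i), Edim (ii°), Faug (III+), Gm (iv), A (V), Bb (VI), C#dim (vii°).
Shared triads with their functions: A (V in D major, V in D minor); C#dim (vii° in D major, vii° in D minor).

A, C#dim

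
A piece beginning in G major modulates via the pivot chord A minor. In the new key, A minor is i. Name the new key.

The numeral i denotes a minor triad on scale degree 1. With A on degree 1, the tonic of the new key is A.
Degree 1 carries a minor triad in minor keys, so the destination is A minor.
Check: the diatonic triads of A minor (natural minor) are Am (i), Bdim (ii°), C (III), Dm (iv), Em (v), F (VI), G (VII) — A minor is indeed i.

A minor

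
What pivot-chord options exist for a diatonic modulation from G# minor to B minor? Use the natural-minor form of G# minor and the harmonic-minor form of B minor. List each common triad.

A#dim, F#

Triads in G# minor (natural minor): G#m (i), A#dim (ii°), B (III), C#m (iv), D#m (v), E (VI), F# (VII).
Triads in B minor (harmonic minor): Bm (i), C#dim (ii°), Daug (III+), Em (iv), F# (V), G (VI), A#dim (vii°).
Shared triads with their functions: A#dim (ii° in G# minor, vii° in B minor); F# (VII in G# minor, V in B minor).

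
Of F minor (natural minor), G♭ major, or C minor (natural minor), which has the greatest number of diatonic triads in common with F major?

C minor

Triads of F major: F (I), Gm (ii), Am (iii), B♭ (IV), C (V), Dm (vi), Edim (vii°).
F minor (natural minor) shares 0: none.
G♭ major shares 0: none.
C minor (natural minor) shares 2: Gm, B♭.
The most common triads (2) are shared with C minor.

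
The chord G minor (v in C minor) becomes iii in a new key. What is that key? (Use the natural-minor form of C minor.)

E♭ major

The numeral iii denotes a minor triad on scale degree 3. With G on degree 3, the tonic of the new key is E♭.
Degree 3 carries a minor triad in major keys, so the destination is E♭ major.
Check: the diatonic triads of E♭ major are E♭ (I), Fm (ii), Gm (iii), A♭ (IV), B♭ (V), Cm (vi), Ddim (vii°) — G minor is indeed iii.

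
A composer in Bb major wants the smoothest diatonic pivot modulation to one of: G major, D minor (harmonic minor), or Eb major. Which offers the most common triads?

Eb major

Triads of Bb major: Bb major (I), C minor (ii), D minor (iii), Eb major (IV), F major (V), G minor (vi), A diminished (vii°).
G major shares 0: none.
D minor (harmonic minor) shares 3: Bb, Dm, Gm.
Eb major shares 4: Bb, Cm, Eb, Gm.
The most common triads (4) are shared with Eb major.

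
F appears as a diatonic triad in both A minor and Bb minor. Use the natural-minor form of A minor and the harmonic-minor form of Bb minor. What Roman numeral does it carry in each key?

The scale of A minor (natural minor) is A B C D E F G; F is degree 6, and the triad built there (F-A-C) is major, so it is VI.
The scale of Bb minor (harmonic minor) is Bb C Db Eb F Gb A; F is degree 5, and the triad built there (F-A-C) is major, so it is V.

VI in A minor; V in Bb minor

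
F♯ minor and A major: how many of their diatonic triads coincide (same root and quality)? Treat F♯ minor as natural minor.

Diatonic triads of F♯ minor (natural minor): F♯ minor (i), G♯ diminished (ii°), A major (III), B minor (iv), C♯ minor (v), D major (VI), E major (VII).
Diatonic triads of A major: A major (I), B minor (ii), C♯ minor (iii), D major (IV), E major (V), F♯ minor (vi), G♯ diminished (vii°).
Matching root and quality in both lists: F♯ minor, G♯ diminished, A major, B minor, C♯ minor, D major, E major.
That gives 7 common triads.

7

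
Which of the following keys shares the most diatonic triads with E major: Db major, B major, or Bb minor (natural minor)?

B major

Triads of E major: E major (I), F# minor (ii), G# minor (iii), A major (IV), B major (V), C# minor (vi), D# diminished (vii°).
Db major shares 0: none.
B major shares 4: E, G#m, B, C#m.
Bb minor (natural minor) shares 0: none.
The most common triads (4) are shared with B major.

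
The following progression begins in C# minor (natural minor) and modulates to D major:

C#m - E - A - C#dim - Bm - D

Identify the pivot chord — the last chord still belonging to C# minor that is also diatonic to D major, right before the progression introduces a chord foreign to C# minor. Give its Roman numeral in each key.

Chords diatonic to C# minor: C#m, D#dim, E, F#m, G#m, A, B.
Reading the progression, the first chord not in that set is C#dim, so the modulation leaves C# minor there.
The chord immediately before C#dim is A, which is diatonic to both keys: VI in C# minor and V in D major.

A — VI in C# minor, V in D major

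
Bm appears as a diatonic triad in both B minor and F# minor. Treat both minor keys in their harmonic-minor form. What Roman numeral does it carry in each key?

i in B minor; iv in F# minor

The scale of B minor (harmonic minor) is B C# D E F# G A#; B is degree 1, and the triad built there (B-D-F#) is minor, so it is i.
The scale of F# minor (harmonic minor) is F# G# A B C# D E#; B is degree 4, and the triad built there (B-D-F#) is minor, so it is iv.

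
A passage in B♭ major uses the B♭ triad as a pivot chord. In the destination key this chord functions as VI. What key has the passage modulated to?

D minor

The numeral VI denotes a major triad on scale degree 6. With B♭ on degree 6, the tonic of the new key is D.
Degree 6 carries a major triad in minor keys, so the destination is D minor.
Check: the diatonic triads of D minor (natural minor) are Dm (i), Edim (ii°), F (III), Gm (iv), Am (v), B♭ (VI), C (VII) — B♭ is indeed VI.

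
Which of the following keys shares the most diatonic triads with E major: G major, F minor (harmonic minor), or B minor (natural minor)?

Triads of E major: E (I), F#m (ii), G#m (iii), A (IV), B (V), C#m (vi), D#dim (vii°).
G major shares 0: none.
F minor (harmonic minor) shares 0: none.
B minor (natural minor) shares 2: F#m, A.
The most common triads (2) are shared with B minor.

B minor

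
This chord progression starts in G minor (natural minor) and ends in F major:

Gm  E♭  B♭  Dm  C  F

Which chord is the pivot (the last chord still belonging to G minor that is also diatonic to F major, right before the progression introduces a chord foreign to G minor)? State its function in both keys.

Chords diatonic to G minor: Gm, Adim, B♭, Cm, Dm, E♭, F.
Reading the progression, the first chord not in that set is C, so the modulation leaves G minor there.
The chord immediately before C is Dm, which is diatonic to both keys: v in G minor and vi in F major.

Dm — v in G minor, vi in F major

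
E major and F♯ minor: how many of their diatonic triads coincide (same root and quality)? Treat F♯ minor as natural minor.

4

Diatonic triads of E major: E (I), F♯m (ii), G♯m (iii), A (IV), B (V), C♯m (vi), D♯dim (vii°).
Diatonic triads of F♯ minor (natural minor): F♯m (i), G♯dim (ii°), A (III), Bm (iv), C♯m (v), D (VI), E (VII).
Matching root and quality in both lists: E, F♯m, A, C♯m.
That gives 4 common triads.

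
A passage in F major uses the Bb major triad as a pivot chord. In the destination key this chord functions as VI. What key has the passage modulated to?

D minor

The numeral VI denotes a major triad on scale degree 6. With Bb on degree 6, the tonic of the new key is D.
Degree 6 carries a major triad in minor keys, so the destination is D minor.
Check: the diatonic triads of D minor (natural minor) are Dm (i), Edim (ii°), F (III), Gm (iv), Am (v), Bb (VI), C (VII) — Bb major is indeed VI.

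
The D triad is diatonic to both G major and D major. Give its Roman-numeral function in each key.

The scale of G major is G A B C D E F♯; D is degree 5, and the triad built there (D-F♯-A) is major, so it is V.
The scale of D major is D E F♯ G A B C♯; D is degree 1, and the triad built there (D-F♯-A) is major, so it is I.

V in G major; I in D major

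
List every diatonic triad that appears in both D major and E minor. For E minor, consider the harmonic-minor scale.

Em

Triads in D major: D major (I), E minor (ii), F♯ minor (iii), G major (IV), A major (V), B minor (vi), C♯ diminished (vii°).
Triads in E minor (harmonic minor): E minor (i), F♯ diminished (ii°), G augmented (III+), A minor (iv), B major (V), C major (VI), D♯ diminished (vii°).
Shared triads with their functions: E minor (ii in D major, i in E minor).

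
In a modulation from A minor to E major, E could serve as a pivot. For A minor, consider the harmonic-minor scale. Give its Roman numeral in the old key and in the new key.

V in A minor; I in E major

The scale of A minor (harmonic minor) is A B C D E F G#; E is degree 5, and the triad built there (E-G#-B) is major, so it is V.
The scale of E major is E F# G# A B C# D#; E is degree 1, and the triad built there (E-G#-B) is major, so it is I.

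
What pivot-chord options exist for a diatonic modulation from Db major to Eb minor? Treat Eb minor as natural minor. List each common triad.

Triads in Db major: Db (I), Ebm (ii), Fm (iii), Gb (IV), Ab (V), Bbm (vi), Cdim (vii°).
Triads in Eb minor (natural minor): Ebm (i), Fdim (ii°), Gb (III), Abm (iv), Bbm (v), Cb (VI), Db (VII).
Shared triads with their functions: Db (I in Db major, VII in Eb minor); Ebm (ii in Db major, i in Eb minor); Gb (IV in Db major, III in Eb minor); Bbm (vi in Db major, v in Eb minor).

Db, Ebm, Gb, Bbm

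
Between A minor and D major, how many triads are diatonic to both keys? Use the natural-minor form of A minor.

Diatonic triads of A minor (natural minor): Am (i), Bdim (ii°), C (III), Dm (iv), Em (v), F (VI), G (VII).
Diatonic triads of D major: D (I), Em (ii), F#m (iii), G (IV), A (V), Bm (vi), C#dim (vii°).
Matching root and quality in both lists: Em, G.
That gives 2 common triads.

2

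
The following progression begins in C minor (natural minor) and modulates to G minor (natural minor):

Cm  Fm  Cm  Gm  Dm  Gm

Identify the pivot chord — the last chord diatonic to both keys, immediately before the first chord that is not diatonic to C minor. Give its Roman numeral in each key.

Gm — v in C minor, i in G minor

Chords diatonic to C minor: Cm, Ddim, Eb, Fm, Gm, Ab, Bb.
Reading the progression, the first chord not in that set is Dm, so the modulation leaves C minor there.
The chord immediately before Dm is Gm, which is diatonic to both keys: v in C minor and i in G minor.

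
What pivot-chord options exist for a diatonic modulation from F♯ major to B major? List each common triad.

F♯, G♯m, B, D♯m

Triads in F♯ major: F♯ (I), G♯m (ii), A♯m (iii), B (IV), C♯ (V), D♯m (vi), E♯dim (vii°).
Triads in B major: B (I), C♯m (ii), D♯m (iii), E (IV), F♯ (V), G♯m (vi), A♯dim (vii°).
Shared triads with their functions: F♯ (I in F♯ major, V in B major); G♯m (ii in F♯ major, vi in B major); B (IV in F♯ major, I in B major); D♯m (vi in F♯ major, iii in B major).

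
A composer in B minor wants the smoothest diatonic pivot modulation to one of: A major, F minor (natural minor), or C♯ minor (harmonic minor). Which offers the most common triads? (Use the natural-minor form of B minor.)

A major

Triads of B minor (natural minor): Bm (i), C♯dim (ii°), D (III), Em (iv), F♯m (v), G (VI), A (VII).
A major shares 4: Bm, D, F♯m, A.
F minor (natural minor) shares 0: none.
C♯ minor (harmonic minor) shares 2: F♯m, A.
The most common triads (4) are shared with A major.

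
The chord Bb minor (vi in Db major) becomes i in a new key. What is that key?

Bb minor

The numeral i denotes a minor triad on scale degree 1. With Bb on degree 1, the tonic of the new key is Bb.
Degree 1 carries a minor triad in minor keys, so the destination is Bb minor.
Check: the diatonic triads of Bb minor (natural minor) are Bbm (i), Cdim (ii°), Db (III), Ebm (iv), Fm (v), Gb (VI), Ab (VII) — Bb minor is indeed i.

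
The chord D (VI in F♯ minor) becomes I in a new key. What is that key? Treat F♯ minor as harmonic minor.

D major

The numeral I denotes a major triad on scale degree 1. With D on degree 1, the tonic of the new key is D.
Degree 1 carries a major triad in major keys, so the destination is D major.
Check: the diatonic triads of D major are D (I), Em (ii), F♯m (iii), G (IV), A (V), Bm (vi), C♯dim (vii°) — D is indeed I.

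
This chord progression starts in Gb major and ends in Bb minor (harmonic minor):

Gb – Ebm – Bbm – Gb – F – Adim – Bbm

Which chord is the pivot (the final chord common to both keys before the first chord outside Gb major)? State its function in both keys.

Gb — I in Gb major, VI in Bb minor

Chords diatonic to Gb major: Gb, Abm, Bbm, Cb, Db, Ebm, Fdim.
Reading the progression, the first chord not in that set is F, so the modulation leaves Gb major there.
The chord immediately before F is Gb, which is diatonic to both keys: I in Gb major and VI in Bb minor.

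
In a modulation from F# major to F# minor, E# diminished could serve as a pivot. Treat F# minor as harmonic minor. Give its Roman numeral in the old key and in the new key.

The scale of F# major is F# G# A# B C# D# E#; E# is degree 7, and the triad built there (E#-G#-B) is diminished, so it is vii°.
The scale of F# minor (harmonic minor) is F# G# A B C# D E#; E# is degree 7, and the triad built there (E#-G#-B) is diminished, so it is vii°.

vii° in F# major; vii° in F# minor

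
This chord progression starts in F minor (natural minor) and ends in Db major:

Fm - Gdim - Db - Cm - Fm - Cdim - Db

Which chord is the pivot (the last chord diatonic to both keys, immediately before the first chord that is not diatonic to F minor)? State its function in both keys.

Fm — i in F minor, iii in Db major

Chords diatonic to F minor: Fm, Gdim, Ab, Bbm, Cm, Db, Eb.
Reading the progression, the first chord not in that set is Cdim, so the modulation leaves F minor there.
The chord immediately before Cdim is Fm, which is diatonic to both keys: i in F minor and iii in Db major.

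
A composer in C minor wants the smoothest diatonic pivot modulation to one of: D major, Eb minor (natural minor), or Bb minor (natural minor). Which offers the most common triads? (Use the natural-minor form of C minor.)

Bb minor

Triads of C minor (natural minor): C minor (i), D diminished (ii°), Eb major (III), F minor (iv), G minor (v), Ab major (VI), Bb major (VII).
D major shares 0: none.
Eb minor (natural minor) shares 0: none.
Bb minor (natural minor) shares 2: Fm, Ab.
The most common triads (2) are shared with Bb minor.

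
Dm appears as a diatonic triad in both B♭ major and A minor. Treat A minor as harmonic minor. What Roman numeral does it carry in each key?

The scale of B♭ major is B♭ C D E♭ F G A; D is degree 3, and the triad built there (D-F-A) is minor, so it is iii.
The scale of A minor (harmonic minor) is A B C D E F G♯; D is degree 4, and the triad built there (D-F-A) is minor, so it is iv.

iii in B♭ major; iv in A minor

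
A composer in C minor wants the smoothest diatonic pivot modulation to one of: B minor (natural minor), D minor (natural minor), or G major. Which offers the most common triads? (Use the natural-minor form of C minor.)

Triads of C minor (natural minor): C minor (i), D diminished (ii°), E♭ major (III), F minor (iv), G minor (v), A♭ major (VI), B♭ major (VII).
B minor (natural minor) shares 0: none.
D minor (natural minor) shares 2: Gm, B♭.
G major shares 0: none.
The most common triads (2) are shared with D minor.

D minor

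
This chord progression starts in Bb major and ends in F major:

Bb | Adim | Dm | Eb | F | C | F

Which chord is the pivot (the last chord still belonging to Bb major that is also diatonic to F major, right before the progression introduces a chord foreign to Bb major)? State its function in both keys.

Chords diatonic to Bb major: Bb, Cm, Dm, Eb, F, Gm, Adim.
Reading the progression, the first chord not in that set is C, so the modulation leaves Bb major there.
The chord immediately before C is F, which is diatonic to both keys: V in Bb major and I in F major.

F — V in Bb major, I in F major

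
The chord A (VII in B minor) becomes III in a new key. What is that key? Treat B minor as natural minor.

F# minor

The numeral III denotes a major triad on scale degree 3. With A on degree 3, the tonic of the new key is F#.
Degree 3 carries a major triad in natural-minor keys, so the destination is F# minor.
Check: the diatonic triads of F# minor (natural minor) are F#m (i), G#dim (ii°), A (III), Bm (iv), C#m (v), D (VI), E (VII) — A is indeed III.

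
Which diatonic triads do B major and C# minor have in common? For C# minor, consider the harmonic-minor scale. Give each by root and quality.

C#m

Triads in B major: B (I), C#m (ii), D#m (iii), E (IV), F# (V), G#m (vi), A#dim (vii°).
Triads in C# minor (harmonic minor): C#m (i), D#dim (ii°), Eaug (III+), F#m (iv), G# (V), A (VI), B#dim (vii°).
Shared triads with their functions: C#m (ii in B major, i in C# minor).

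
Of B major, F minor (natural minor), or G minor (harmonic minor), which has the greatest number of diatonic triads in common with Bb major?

Triads of Bb major: Bb major (I), C minor (ii), D minor (iii), Eb major (IV), F major (V), G minor (vi), A diminished (vii°).
B major shares 0: none.
F minor (natural minor) shares 2: Cm, Eb.
G minor (harmonic minor) shares 4: Cm, Eb, Gm, Adim.
The most common triads (4) are shared with G minor.

G minor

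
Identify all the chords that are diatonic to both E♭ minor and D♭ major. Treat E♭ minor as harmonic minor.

E♭m

Triads in E♭ minor (harmonic minor): E♭m (i), Fdim (ii°), G♭aug (III+), A♭m (iv), B♭ (V), C♭ (VI), Ddim (vii°).
Triads in D♭ major: D♭ (I), E♭m (ii), Fm (iii), G♭ (IV), A♭ (V), B♭m (vi), Cdim (vii°).
Shared triads with their functions: E♭m (i in E♭ minor, ii in D♭ major).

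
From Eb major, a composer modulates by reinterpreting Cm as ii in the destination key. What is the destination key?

Bb major

The numeral ii denotes a minor triad on scale degree 2. With C on degree 2, the tonic of the new key is Bb.
Degree 2 carries a minor triad in major keys, so the destination is Bb major.
Check: the diatonic triads of Bb major are Bb (I), Cm (ii), Dm (iii), Eb (IV), F (V), Gm (vi), Adim (vii°) — Cm is indeed ii.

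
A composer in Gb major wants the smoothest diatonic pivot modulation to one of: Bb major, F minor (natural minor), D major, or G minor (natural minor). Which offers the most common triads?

Triads of Gb major: Gb (I), Abm (ii), Bbm (iii), Cb (IV), Db (V), Ebm (vi), Fdim (vii°).
Bb major shares 0: none.
F minor (natural minor) shares 2: Bbm, Db.
D major shares 0: none.
G minor (natural minor) shares 0: none.
The most common triads (2) are shared with F minor.

F minor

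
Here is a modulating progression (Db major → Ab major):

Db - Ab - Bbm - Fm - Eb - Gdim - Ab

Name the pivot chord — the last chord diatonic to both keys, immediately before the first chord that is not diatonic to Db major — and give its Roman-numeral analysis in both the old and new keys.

Chords diatonic to Db major: Db, Ebm, Fm, Gb, Ab, Bbm, Cdim.
Reading the progression, the first chord not in that set is Eb, so the modulation leaves Db major there.
The chord immediately before Eb is Fm, which is diatonic to both keys: iii in Db major and vi in Ab major.

Fm — iii in Db major, vi in Ab major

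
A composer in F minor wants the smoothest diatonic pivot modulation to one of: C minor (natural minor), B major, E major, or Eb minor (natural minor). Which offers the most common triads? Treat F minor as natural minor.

Triads of F minor (natural minor): F minor (i), G diminished (ii°), Ab major (III), Bb minor (iv), C minor (v), Db major (VI), Eb major (VII).
C minor (natural minor) shares 4: Fm, Ab, Cm, Eb.
B major shares 0: none.
E major shares 0: none.
Eb minor (natural minor) shares 2: Bbm, Db.
The most common triads (4) are shared with C minor.

C minor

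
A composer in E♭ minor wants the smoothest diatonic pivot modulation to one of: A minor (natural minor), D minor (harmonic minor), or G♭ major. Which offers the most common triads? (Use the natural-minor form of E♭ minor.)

G♭ major

Triads of E♭ minor (natural minor): E♭m (i), Fdim (ii°), G♭ (III), A♭m (iv), B♭m (v), C♭ (VI), D♭ (VII).
A minor (natural minor) shares 0: none.
D minor (harmonic minor) shares 0: none.
G♭ major shares 7: E♭m, Fdim, G♭, A♭m, B♭m, C♭, D♭.
The most common triads (7) are shared with G♭ major.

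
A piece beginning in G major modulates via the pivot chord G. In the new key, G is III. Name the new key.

E minor

The numeral III denotes a major triad on scale degree 3. With G on degree 3, the tonic of the new key is E.
Degree 3 carries a major triad in natural-minor keys, so the destination is E minor.
Check: the diatonic triads of E minor (natural minor) are Em (i), F♯dim (ii°), G (III), Am (iv), Bm (v), C (VI), D (VII) — G is indeed III.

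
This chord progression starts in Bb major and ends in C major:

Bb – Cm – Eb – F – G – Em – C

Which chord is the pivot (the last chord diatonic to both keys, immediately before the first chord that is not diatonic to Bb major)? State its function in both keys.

F — V in Bb major, IV in C major

Chords diatonic to Bb major: Bb, Cm, Dm, Eb, F, Gm, Adim.
Reading the progression, the first chord not in that set is G, so the modulation leaves Bb major there.
The chord immediately before G is F, which is diatonic to both keys: V in Bb major and IV in C major.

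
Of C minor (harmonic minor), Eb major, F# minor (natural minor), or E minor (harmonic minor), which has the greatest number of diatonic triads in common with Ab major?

Triads of Ab major: Ab major (I), Bb minor (ii), C minor (iii), Db major (IV), Eb major (V), F minor (vi), G diminished (vii°).
C minor (harmonic minor) shares 3: Ab, Cm, Fm.
Eb major shares 4: Ab, Cm, Eb, Fm.
F# minor (natural minor) shares 0: none.
E minor (harmonic minor) shares 0: none.
The most common triads (4) are shared with Eb major.

Eb major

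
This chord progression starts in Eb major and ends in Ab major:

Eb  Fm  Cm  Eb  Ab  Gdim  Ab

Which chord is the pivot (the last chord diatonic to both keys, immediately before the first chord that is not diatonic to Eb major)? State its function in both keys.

Ab — IV in Eb major, I in Ab major

Chords diatonic to Eb major: Eb, Fm, Gm, Ab, Bb, Cm, Ddim.
Reading the progression, the first chord not in that set is Gdim, so the modulation leaves Eb major there.
The chord immediately before Gdim is Ab, which is diatonic to both keys: IV in Eb major and I in Ab major.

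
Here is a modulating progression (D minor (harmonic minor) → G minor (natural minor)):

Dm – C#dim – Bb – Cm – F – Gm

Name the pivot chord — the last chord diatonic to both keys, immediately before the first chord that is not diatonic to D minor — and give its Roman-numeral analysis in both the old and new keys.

Bb — VI in D minor, III in G minor

Chords diatonic to D minor: Dm, Edim, Faug, Gm, A, Bb, C#dim.
Reading the progression, the first chord not in that set is Cm, so the modulation leaves D minor there.
The chord immediately before Cm is Bb, which is diatonic to both keys: VI in D minor and III in G minor.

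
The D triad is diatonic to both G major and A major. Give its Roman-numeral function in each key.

The scale of G major is G A B C D E F#; D is degree 5, and the triad built there (D-F#-A) is major, so it is V.
The scale of A major is A B C# D E F# G#; D is degree 4, and the triad built there (D-F#-A) is major, so it is IV.

V in G major; IV in A major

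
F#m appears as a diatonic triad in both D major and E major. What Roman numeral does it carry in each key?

The scale of D major is D E F# G A B C#; F# is degree 3, and the triad built there (F#-A-C#) is minor, so it is iii.
The scale of E major is E F# G# A B C# D#; F# is degree 2, and the triad built there (F#-A-C#) is minor, so it is ii.

iii in D major; ii in E major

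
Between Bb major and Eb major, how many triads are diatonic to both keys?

4

Diatonic triads of Bb major: Bb (I), Cm (ii), Dm (iii), Eb (IV), F (V), Gm (vi), Adim (vii°).
Diatonic triads of Eb major: Eb (I), Fm (ii), Gm (iii), Ab (IV), Bb (V), Cm (vi), Ddim (vii°).
Matching root and quality in both lists: Bb, Cm, Eb, Gm.
That gives 4 common triads.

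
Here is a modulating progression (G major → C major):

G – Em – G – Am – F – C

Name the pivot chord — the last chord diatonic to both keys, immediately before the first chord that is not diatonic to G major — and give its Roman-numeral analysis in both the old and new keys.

Am — ii in G major, vi in C major

Chords diatonic to G major: G, Am, Bm, C, D, Em, F♯dim.
Reading the progression, the first chord not in that set is F, so the modulation leaves G major there.
The chord immediately before F is Am, which is diatonic to both keys: ii in G major and vi in C major.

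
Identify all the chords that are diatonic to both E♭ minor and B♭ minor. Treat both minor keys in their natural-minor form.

Triads in E♭ minor (natural minor): E♭m (i), Fdim (ii°), G♭ (III), A♭m (iv), B♭m (v), C♭ (VI), D♭ (VII).
Triads in B♭ minor (natural minor): B♭m (i), Cdim (ii°), D♭ (III), E♭m (iv), Fm (v), G♭ (VI), A♭ (VII).
Shared triads with their functions: E♭m (i in E♭ minor, iv in B♭ minor); G♭ (III in E♭ minor, VI in B♭ minor); B♭m (v in E♭ minor, i in B♭ minor); D♭ (VII in E♭ minor, III in B♭ minor).

E♭m, G♭, B♭m, D♭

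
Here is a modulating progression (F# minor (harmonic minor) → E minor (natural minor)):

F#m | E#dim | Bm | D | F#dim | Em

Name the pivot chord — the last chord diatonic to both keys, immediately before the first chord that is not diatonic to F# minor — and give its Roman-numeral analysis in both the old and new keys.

D — VI in F# minor, VII in E minor

Chords diatonic to F# minor: F#m, G#dim, Aaug, Bm, C#, D, E#dim.
Reading the progression, the first chord not in that set is F#dim, so the modulation leaves F# minor there.
The chord immediately before F#dim is D, which is diatonic to both keys: VI in F# minor and VII in E minor.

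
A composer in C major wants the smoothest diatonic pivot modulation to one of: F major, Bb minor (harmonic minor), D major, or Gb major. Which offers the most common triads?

F major

Triads of C major: C major (I), D minor (ii), E minor (iii), F major (IV), G major (V), A minor (vi), B diminished (vii°).
F major shares 4: C, Dm, F, Am.
Bb minor (harmonic minor) shares 1: F.
D major shares 2: Em, G.
Gb major shares 0: none.
The most common triads (4) are shared with F major.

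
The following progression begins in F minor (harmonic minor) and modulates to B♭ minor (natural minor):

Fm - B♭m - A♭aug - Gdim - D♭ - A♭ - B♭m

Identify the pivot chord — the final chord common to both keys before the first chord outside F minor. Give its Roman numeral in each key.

D♭ — VI in F minor, III in B♭ minor

Chords diatonic to F minor: Fm, Gdim, A♭aug, B♭m, C, D♭, Edim.
Reading the progression, the first chord not in that set is A♭, so the modulation leaves F minor there.
The chord immediately before A♭ is D♭, which is diatonic to both keys: VI in F minor and III in B♭ minor.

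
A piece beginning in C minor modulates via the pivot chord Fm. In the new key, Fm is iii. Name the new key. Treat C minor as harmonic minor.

Db major

The numeral iii denotes a minor triad on scale degree 3. With F on degree 3, the tonic of the new key is Db.
Degree 3 carries a minor triad in major keys, so the destination is Db major.
Check: the diatonic triads of Db major are Db (I), Ebm (ii), Fm (iii), Gb (IV), Ab (V), Bbm (vi), Cdim (vii°) — Fm is indeed iii.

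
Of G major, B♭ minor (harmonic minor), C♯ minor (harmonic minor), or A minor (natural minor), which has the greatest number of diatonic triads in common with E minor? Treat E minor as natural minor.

Triads of E minor (natural minor): E minor (i), F♯ diminished (ii°), G major (III), A minor (iv), B minor (v), C major (VI), D major (VII).
G major shares 7: Em, F♯dim, G, Am, Bm, C, D.
B♭ minor (harmonic minor) shares 0: none.
C♯ minor (harmonic minor) shares 0: none.
A minor (natural minor) shares 4: Em, G, Am, C.
The most common triads (7) are shared with G major.

G major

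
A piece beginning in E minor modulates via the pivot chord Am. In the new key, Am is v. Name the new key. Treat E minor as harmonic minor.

D minor

The numeral v denotes a minor triad on scale degree 5. With A on degree 5, the tonic of the new key is D.
Degree 5 carries a minor triad in natural-minor keys, so the destination is D minor.
Check: the diatonic triads of D minor (natural minor) are Dm (i), Edim (ii°), F (III), Gm (iv), Am (v), Bb (VI), C (VII) — Am is indeed v.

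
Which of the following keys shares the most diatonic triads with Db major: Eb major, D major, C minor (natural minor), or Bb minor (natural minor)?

Bb minor

Triads of Db major: Db (I), Ebm (ii), Fm (iii), Gb (IV), Ab (V), Bbm (vi), Cdim (vii°).
Eb major shares 2: Fm, Ab.
D major shares 0: none.
C minor (natural minor) shares 2: Fm, Ab.
Bb minor (natural minor) shares 7: Db, Ebm, Fm, Gb, Ab, Bbm, Cdim.
The most common triads (7) are shared with Bb minor.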